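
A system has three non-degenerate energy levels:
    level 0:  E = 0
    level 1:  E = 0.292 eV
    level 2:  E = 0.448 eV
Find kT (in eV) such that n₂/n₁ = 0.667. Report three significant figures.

n₂/n₁ = exp[−(E₂−E₁)/kT] = 0.667.
⇒ (E₂−E₁)/kT = ln(1/0.667) = ln(1.4993) = 0.40500.
kT = 0.156 eV / 0.40500 = 0.385 eV.

0.385 eV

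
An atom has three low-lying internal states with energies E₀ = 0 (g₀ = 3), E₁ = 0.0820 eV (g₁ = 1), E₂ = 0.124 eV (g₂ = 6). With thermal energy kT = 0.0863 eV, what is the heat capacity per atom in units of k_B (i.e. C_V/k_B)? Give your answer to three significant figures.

Eᵢ/kT = 0, 0.95017, 1.4368.
Z = Σ gᵢe^(−Eᵢ/kT) = 3·e^(−0) + 1·e^(−0.95017) + 6·e^(−1.4368) = 3.0000 + 0.38668 + 1.4261 = 4.8128.
⟨E⟩ = 0.043331 eV, ⟨E²⟩ = 0.0050964 eV².
C_V/k_B = (⟨E²⟩ − ⟨E⟩²)/(kT)² = (0.0050964 − 0.0018776)/0.0074477 = 0.432.

0.432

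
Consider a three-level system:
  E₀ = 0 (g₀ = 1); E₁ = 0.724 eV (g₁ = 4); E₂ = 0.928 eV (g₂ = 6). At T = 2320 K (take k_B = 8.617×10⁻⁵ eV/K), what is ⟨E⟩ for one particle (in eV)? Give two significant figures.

0.11 eV

k_BT = 8.617×10⁻⁵ × 2320 K = 0.1999 eV.
Eᵢ/kT = 0, 3.622, 4.642.
Z = Σ gᵢe^(−Eᵢ/kT) = 1·e^(−0) + 4·e^(−3.622) + 6·e^(−4.642) = 1.000 + 0.1069 + 0.05783 = 1.165.
⟨E⟩ = Σ Eᵢ gᵢe^(−Eᵢ/kT) / Z = (0·1.000 + 0.724·0.1069 + 0.928·0.05783) / 1.165 = 0.11 eV.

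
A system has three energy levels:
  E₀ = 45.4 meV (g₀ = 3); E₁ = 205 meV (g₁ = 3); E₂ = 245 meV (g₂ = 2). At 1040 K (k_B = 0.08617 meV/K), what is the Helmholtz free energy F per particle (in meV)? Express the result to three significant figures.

-72.4 meV

k_BT = 0.08617 × 1040 K = 89.617 meV.
Eᵢ/kT = 0.50660, 2.2875, 2.7339.
Z = Σ gᵢe^(−Eᵢ/kT) = 3·e^(−0.50660) + 3·e^(−2.2875) + 2·e^(−2.7339) = 1.8076 + 0.30456 + 0.12993 = 2.2421.
F = −kT ln Z = −89.617 × ln(2.2421) = −89.617 × 0.80741 = -72.4 meV.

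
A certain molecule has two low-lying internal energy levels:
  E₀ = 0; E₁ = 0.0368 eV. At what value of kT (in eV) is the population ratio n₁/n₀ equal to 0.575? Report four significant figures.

0.06650 eV

n₁/n₀ = exp[−(E₁−E₀)/kT] = 0.575.
⇒ (E₁−E₀)/kT = ln(1/0.575) = ln(1.73913) = 0.553385.
kT = 0.0368 eV / 0.553385 = 0.06650 eV.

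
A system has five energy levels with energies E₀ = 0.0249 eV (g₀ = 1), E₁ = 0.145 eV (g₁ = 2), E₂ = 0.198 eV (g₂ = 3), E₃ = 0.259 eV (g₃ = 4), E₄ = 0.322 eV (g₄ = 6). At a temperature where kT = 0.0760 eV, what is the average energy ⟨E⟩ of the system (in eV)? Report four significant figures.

0.1146 eV

Eᵢ/kT = 0.327632, 1.90789, 2.60526, 3.40789, 4.23684.
Z = Σ gᵢe^(−Eᵢ/kT) = 1·e^(−0.327632) + 2·e^(−1.90789) + 3·e^(−2.60526) + 4·e^(−3.40789) + 6·e^(−4.23684) = 0.720628 + 0.296786 + 0.221652 + 0.132444 + 0.0867192 = 1.45823.
⟨E⟩ = Σ Eᵢ gᵢe^(−Eᵢ/kT) / Z = (0.0249·0.720628 + 0.145·0.296786 + 0.198·0.221652 + 0.259·0.132444 + 0.322·0.0867192) / 1.45823 = 0.1146 eV.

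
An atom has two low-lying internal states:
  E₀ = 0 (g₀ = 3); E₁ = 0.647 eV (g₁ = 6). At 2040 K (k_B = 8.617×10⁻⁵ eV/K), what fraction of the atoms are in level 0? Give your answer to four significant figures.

k_BT = 8.617×10⁻⁵ × 2040 K = 0.175787 eV.
Eᵢ/kT = 0, 3.68059.
Z = Σ gᵢe^(−Eᵢ/kT) = 3·e^(−0) + 6·e^(−3.68059) = 3.00000 + 0.151249 = 3.15125.
P₀ = g₀ e^(−E₀/kT) / Z = 3.00000/3.15125 = 0.9520.

0.9520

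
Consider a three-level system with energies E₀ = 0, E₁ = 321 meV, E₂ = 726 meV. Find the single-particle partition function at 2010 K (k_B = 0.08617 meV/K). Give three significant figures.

k_BT = 0.08617 × 2010 K = 173.20 meV.
Eᵢ/kT = 0, 1.8533, 4.1917.
Z = Σ e^(−Eᵢ/kT) = e^(−0) + e^(−1.8533) + e^(−4.1917) = 1.0000 + 0.15672 + 0.015121 = 1.1718.

Z = 1.17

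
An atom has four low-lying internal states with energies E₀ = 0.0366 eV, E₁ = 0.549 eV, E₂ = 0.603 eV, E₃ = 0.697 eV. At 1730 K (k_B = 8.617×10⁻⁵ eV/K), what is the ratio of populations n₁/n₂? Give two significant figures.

1.4

k_BT = 8.617×10⁻⁵ × 1730 K = 0.1491 eV.
n₁/n₂ = exp[−(E₁−E₂)/kT] = exp(−(-0.054 eV)/(0.1491 eV)) = exp(0.3622) = 1.4.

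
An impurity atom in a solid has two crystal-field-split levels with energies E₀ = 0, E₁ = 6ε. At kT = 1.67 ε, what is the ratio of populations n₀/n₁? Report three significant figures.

36.3

n₀/n₁ = exp[−(E₀−E₁)/kT] = exp(−(-6ε)/(1.67ε)) = exp(3.5928) = 36.3.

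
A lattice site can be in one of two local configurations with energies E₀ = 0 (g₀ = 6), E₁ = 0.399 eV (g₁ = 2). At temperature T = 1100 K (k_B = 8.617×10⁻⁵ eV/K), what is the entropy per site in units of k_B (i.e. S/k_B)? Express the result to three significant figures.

k_BT = 8.617×10⁻⁵ × 1100 K = 0.094787 eV.
Eᵢ/kT = 0, 4.2094.
Z = Σ gᵢe^(−Eᵢ/kT) = 6·e^(−0) + 2·e^(−4.2094) = 6.0000 + 0.029711 = 6.0297.
⟨E⟩ = Σ EᵢPᵢ = 0.0019660 eV.
S/k_B = ln Z + ⟨E⟩/kT = ln(6.0297) + 0.0019660/0.094787 = 1.7967 + 0.020741 = 1.82.

1.82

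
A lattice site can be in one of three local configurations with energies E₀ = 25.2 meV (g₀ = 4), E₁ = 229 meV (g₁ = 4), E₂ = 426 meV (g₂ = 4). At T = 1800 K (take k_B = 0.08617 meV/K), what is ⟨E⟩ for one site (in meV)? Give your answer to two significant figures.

88 meV

k_BT = 0.08617 × 1800 K = 155.1 meV.
Eᵢ/kT = 0.1625, 1.476, 2.747.
Z = Σ gᵢe^(−Eᵢ/kT) = 4·e^(−0.1625) + 4·e^(−1.476) + 4·e^(−2.747) = 3.400 + 0.9142 + 0.2565 = 4.571.
⟨E⟩ = Σ Eᵢ gᵢe^(−Eᵢ/kT) / Z = (25.2·3.400 + 229·0.9142 + 426·0.2565) / 4.571 = 88 meV.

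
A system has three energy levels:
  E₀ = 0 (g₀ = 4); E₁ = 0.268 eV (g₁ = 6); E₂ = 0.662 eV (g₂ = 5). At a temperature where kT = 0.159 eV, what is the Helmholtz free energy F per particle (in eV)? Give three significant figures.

-0.262 eV

Eᵢ/kT = 0, 1.6855, 4.1635.
Z = Σ gᵢe^(−Eᵢ/kT) = 4·e^(−0) + 6·e^(−1.6855) + 5·e^(−4.1635) = 4.0000 + 1.1121 + 0.077765 = 5.1899.
F = −kT ln Z = −0.159 × ln(5.1899) = −0.159 × 1.6467 = -0.262 eV.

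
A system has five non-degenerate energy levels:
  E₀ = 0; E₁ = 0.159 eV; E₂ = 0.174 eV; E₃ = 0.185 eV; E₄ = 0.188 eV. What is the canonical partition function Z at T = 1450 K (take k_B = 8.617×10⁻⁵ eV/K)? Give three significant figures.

k_BT = 8.617×10⁻⁵ × 1450 K = 0.12495 eV.
Eᵢ/kT = 0, 1.2725, 1.3926, 1.4806, 1.5046.
Z = Σ e^(−Eᵢ/kT) = e^(−0) + e^(−1.2725) + e^(−1.3926) + e^(−1.4806) + e^(−1.5046) = 1.0000 + 0.28013 + 0.24843 + 0.22750 + 0.22211 = 1.9782.

Z = 1.98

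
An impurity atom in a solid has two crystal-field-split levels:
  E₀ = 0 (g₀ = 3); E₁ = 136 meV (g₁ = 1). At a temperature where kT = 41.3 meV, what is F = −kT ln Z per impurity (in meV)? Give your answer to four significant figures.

Eᵢ/kT = 0, 3.29298.
Z = Σ gᵢe^(−Eᵢ/kT) = 3·e^(−0) + 1·e^(−3.29298) = 3.00000 + 0.0371430 = 3.03714.
F = −kT ln Z = −41.3 × ln(3.03714) = −41.3 × 1.11092 = -45.88 meV.

-45.88 meV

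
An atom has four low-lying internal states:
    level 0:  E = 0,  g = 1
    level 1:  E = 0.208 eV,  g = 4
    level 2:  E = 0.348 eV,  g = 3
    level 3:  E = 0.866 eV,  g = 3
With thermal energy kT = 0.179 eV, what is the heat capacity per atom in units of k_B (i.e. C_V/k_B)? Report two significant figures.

0.64

Eᵢ/kT = 0, 1.162, 1.944, 4.838.
Z = Σ gᵢe^(−Eᵢ/kT) = 1·e^(−0) + 4·e^(−1.162) + 3·e^(−1.944) + 3·e^(−4.838) = 1.000 + 1.251 + 0.4294 + 0.02377 = 2.704.
⟨E⟩ = 0.1591 eV, ⟨E²⟩ = 0.04584 eV².
C_V/k_B = (⟨E²⟩ − ⟨E⟩²)/(kT)² = (0.04584 − 0.02531)/0.03204 = 0.64.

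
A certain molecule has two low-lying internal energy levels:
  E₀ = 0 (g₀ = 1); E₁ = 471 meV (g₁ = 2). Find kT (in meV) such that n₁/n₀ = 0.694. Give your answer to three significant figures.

n₁/n₀ = (g₁/g₀) exp[−(E₁−E₀)/kT] = 0.694.
⇒ (E₁−E₀)/kT = ln((2/1)/0.694) = ln(2.8818) = 1.0584.
kT = 471 meV / 1.0584 = 445 meV.

445 meV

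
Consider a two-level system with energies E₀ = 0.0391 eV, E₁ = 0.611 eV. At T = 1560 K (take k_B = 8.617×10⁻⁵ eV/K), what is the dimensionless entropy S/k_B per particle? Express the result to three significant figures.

k_BT = 8.617×10⁻⁵ × 1560 K = 0.13443 eV.
Eᵢ/kT = 0.29086, 4.5451.
Z = Σ e^(−Eᵢ/kT) = e^(−0.29086) + e^(−4.5451) = 0.74762 + 0.010619 = 0.75824.
⟨E⟩ = Σ EᵢPᵢ = 0.047109 eV.
S/k_B = ln Z + ⟨E⟩/kT = ln(0.75824) + 0.047109/0.13443 = -0.27676 + 0.35044 = 0.0737.

0.0737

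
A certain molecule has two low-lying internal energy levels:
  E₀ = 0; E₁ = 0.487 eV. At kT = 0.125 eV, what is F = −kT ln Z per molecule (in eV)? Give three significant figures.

Eᵢ/kT = 0, 3.8960.
Z = Σ e^(−Eᵢ/kT) = e^(−0) + e^(−3.8960) = 1.0000 + 0.020323 = 1.0203.
F = −kT ln Z = −0.125 × ln(1.0203) = −0.125 × 0.020097 = -0.00251 eV.

-0.00251 eV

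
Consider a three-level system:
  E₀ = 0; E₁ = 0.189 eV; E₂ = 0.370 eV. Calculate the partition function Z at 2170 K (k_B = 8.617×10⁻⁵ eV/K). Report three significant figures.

Z = 1.50

k_BT = 8.617×10⁻⁵ × 2170 K = 0.18699 eV.
Eᵢ/kT = 0, 1.0107, 1.9787.
Z = Σ e^(−Eᵢ/kT) = e^(−0) + e^(−1.0107) + e^(−1.9787) = 1.0000 + 0.36396 + 0.13825 = 1.5022.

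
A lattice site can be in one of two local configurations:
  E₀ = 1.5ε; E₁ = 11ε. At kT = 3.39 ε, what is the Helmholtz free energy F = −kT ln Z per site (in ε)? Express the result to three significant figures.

Eᵢ/kT = 0.44248, 3.2448.
Z = Σ e^(−Eᵢ/kT) = e^(−0.44248) + e^(−3.2448) = 0.64244 + 0.038976 = 0.68142.
F = −kT ln Z = −3.39 × ln(0.68142) = −3.39 × -0.38358 = 1.30 ε.

1.30 ε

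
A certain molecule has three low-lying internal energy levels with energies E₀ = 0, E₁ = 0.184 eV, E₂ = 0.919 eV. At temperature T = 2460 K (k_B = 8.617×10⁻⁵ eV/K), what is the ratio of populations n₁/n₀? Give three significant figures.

k_BT = 8.617×10⁻⁵ × 2460 K = 0.21198 eV.
n₁/n₀ = exp[−(E₁−E₀)/kT] = exp(−(0.184 eV)/(0.21198 eV)) = exp(-0.86801) = 0.420.

0.420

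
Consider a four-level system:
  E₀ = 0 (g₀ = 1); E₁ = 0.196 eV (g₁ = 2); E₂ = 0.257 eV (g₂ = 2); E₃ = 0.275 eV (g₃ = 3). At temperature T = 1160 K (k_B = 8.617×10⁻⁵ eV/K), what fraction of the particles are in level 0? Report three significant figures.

0.615

k_BT = 8.617×10⁻⁵ × 1160 K = 0.099957 eV.
Eᵢ/kT = 0, 1.9608, 2.5711, 2.7512.
Z = Σ gᵢe^(−Eᵢ/kT) = 1·e^(−0) + 2·e^(−1.9608) + 2·e^(−2.5711) + 3·e^(−2.7512) = 1.0000 + 0.28149 + 0.15290 + 0.19155 = 1.6259.
P₀ = g₀ e^(−E₀/kT) / Z = 1.0000/1.6259 = 0.615.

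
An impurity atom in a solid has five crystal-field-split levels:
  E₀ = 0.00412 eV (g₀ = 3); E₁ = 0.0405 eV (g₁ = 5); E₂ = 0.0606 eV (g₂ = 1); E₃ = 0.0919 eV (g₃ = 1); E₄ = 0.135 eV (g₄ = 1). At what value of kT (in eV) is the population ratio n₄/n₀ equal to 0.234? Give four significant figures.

n₄/n₀ = (g₄/g₀) exp[−(E₄−E₀)/kT] = 0.234.
⇒ (E₄−E₀)/kT = ln((1/3)/0.234) = ln(1.42450) = 0.353821.
kT = 0.13088 eV / 0.353821 = 0.3699 eV.

0.3699 eV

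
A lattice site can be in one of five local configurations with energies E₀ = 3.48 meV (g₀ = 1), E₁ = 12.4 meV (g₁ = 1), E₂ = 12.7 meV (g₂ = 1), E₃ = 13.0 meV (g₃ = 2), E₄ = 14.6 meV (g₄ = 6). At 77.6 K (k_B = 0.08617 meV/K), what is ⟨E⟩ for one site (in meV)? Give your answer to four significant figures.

10.47 meV

k_BT = 0.08617 × 77.6 K = 6.68679 meV.
Eᵢ/kT = 0.520429, 1.85440, 1.89927, 1.94413, 2.18341.
Z = Σ gᵢe^(−Eᵢ/kT) = 1·e^(−0.520429) + 1·e^(−1.85440) + 1·e^(−1.89927) + 2·e^(−1.94413) + 6·e^(−2.18341) = 0.594266 + 0.156547 + 0.149678 + 0.286223 + 0.675940 = 1.86265.
⟨E⟩ = Σ Eᵢ gᵢe^(−Eᵢ/kT) / Z = (3.48·0.594266 + 12.4·0.156547 + 12.7·0.149678 + 13.0·0.286223 + 14.6·0.675940) / 1.86265 = 10.47 meV.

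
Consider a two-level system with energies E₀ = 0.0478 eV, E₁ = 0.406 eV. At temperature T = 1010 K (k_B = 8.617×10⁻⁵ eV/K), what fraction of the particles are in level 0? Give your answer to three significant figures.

0.984

k_BT = 8.617×10⁻⁵ × 1010 K = 0.087032 eV.
Eᵢ/kT = 0.54922, 4.6650.
Z = Σ e^(−Eᵢ/kT) = e^(−0.54922) + e^(−4.6650) = 0.57740 + 0.0094192 = 0.58682.
P₀ = e^(−E₀/kT) / Z = 0.57740/0.58682 = 0.984.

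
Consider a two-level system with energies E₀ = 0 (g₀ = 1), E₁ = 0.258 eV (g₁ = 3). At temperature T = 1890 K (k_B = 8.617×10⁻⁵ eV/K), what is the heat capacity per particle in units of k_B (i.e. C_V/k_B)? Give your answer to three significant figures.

0.592

k_BT = 8.617×10⁻⁵ × 1890 K = 0.16286 eV.
Eᵢ/kT = 0, 1.5842.
Z = Σ gᵢe^(−Eᵢ/kT) = 1·e^(−0) + 3·e^(−1.5842) = 1.0000 + 0.61534 = 1.6153.
⟨E⟩ = 0.098284 eV, ⟨E²⟩ = 0.025357 eV².
C_V/k_B = (⟨E²⟩ − ⟨E⟩²)/(kT)² = (0.025357 − 0.0096597)/0.026523 = 0.592.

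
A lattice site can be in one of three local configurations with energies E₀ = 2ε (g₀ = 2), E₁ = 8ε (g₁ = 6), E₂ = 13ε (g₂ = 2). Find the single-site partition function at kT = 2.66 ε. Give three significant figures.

Z = 1.25

Eᵢ/kT = 0.75188, 3.0075, 4.8872.
Z = Σ gᵢe^(−Eᵢ/kT) = 2·e^(−0.75188) + 6·e^(−3.0075) + 2·e^(−4.8872) = 0.94296 + 0.29649 + 0.015085 = 1.2545.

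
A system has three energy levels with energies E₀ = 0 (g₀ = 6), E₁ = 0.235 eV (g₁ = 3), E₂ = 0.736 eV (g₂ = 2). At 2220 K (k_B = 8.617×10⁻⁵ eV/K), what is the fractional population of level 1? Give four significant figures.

0.1269

k_BT = 8.617×10⁻⁵ × 2220 K = 0.191297 eV.
Eᵢ/kT = 0, 1.22846, 3.84742.
Z = Σ gᵢe^(−Eᵢ/kT) = 6·e^(−0) + 3·e^(−1.22846) + 2·e^(−3.84742) = 6.00000 + 0.878229 + 0.0426694 = 6.92090.
P₁ = g₁ e^(−E₁/kT) / Z = 0.878229/6.92090 = 0.1269.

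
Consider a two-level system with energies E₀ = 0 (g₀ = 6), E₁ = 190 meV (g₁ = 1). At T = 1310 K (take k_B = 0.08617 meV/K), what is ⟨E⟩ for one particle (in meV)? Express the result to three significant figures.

5.71 meV

k_BT = 0.08617 × 1310 K = 112.88 meV.
Eᵢ/kT = 0, 1.6832.
Z = Σ gᵢe^(−Eᵢ/kT) = 6·e^(−0) + 1·e^(−1.6832) = 6.0000 + 0.18578 = 6.1858.
⟨E⟩ = Σ Eᵢ gᵢe^(−Eᵢ/kT) / Z = (0·6.0000 + 190·0.18578) / 6.1858 = 5.71 meV.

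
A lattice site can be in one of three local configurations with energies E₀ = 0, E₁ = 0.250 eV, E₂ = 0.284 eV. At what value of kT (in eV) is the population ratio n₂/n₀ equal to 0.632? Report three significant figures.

n₂/n₀ = exp[−(E₂−E₀)/kT] = 0.632.
⇒ (E₂−E₀)/kT = ln(1/0.632) = ln(1.5823) = 0.45888.
kT = 0.284 eV / 0.45888 = 0.619 eV.

0.619 eV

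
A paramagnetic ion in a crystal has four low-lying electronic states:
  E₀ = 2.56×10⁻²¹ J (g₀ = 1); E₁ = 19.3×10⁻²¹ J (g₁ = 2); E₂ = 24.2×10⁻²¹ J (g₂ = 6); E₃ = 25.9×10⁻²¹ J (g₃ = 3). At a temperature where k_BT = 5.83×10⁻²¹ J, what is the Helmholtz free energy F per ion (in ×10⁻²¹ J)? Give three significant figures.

Eᵢ/kT = 0.43911, 3.3105, 4.1509, 4.4425.
Z = Σ gᵢe^(−Eᵢ/kT) = 1·e^(−0.43911) + 2·e^(−3.3105) + 6·e^(−4.1509) + 3·e^(−4.4425) = 0.64461 + 0.072996 + 0.094501 + 0.035299 = 0.84741.
F = −kT ln Z = −5.83 × ln(0.84741) = −5.83 × -0.16557 = 0.965 ×10⁻²¹ J.

0.965 ×10⁻²¹ J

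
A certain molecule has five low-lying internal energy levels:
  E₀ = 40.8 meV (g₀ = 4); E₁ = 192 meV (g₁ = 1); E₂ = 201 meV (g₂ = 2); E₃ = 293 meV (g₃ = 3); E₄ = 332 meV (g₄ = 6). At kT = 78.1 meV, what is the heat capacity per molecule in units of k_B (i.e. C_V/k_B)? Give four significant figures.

0.9059

Eᵢ/kT = 0.522407, 2.45839, 2.57362, 3.75160, 4.25096.
Z = Σ gᵢe^(−Eᵢ/kT) = 4·e^(−0.522407) + 1·e^(−2.45839) + 2·e^(−2.57362) + 3·e^(−3.75160) + 6·e^(−4.25096) = 2.37237 + 0.0855726 + 0.152518 + 0.0704404 + 0.0855033 = 2.76640.
⟨E⟩ = 69.7314 meV, ⟨E²⟩ = 10388.0 meV².
C_V/k_B = (⟨E²⟩ − ⟨E⟩²)/(kT)² = (10388.0 − 4862.47)/6099.61 = 0.9059.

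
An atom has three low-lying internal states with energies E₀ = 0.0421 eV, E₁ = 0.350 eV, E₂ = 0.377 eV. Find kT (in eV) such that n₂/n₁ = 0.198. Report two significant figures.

0.017 eV

n₂/n₁ = exp[−(E₂−E₁)/kT] = 0.198.
⇒ (E₂−E₁)/kT = ln(1/0.198) = ln(5.051) = 1.620.
kT = 0.027 eV / 1.620 = 0.017 eV.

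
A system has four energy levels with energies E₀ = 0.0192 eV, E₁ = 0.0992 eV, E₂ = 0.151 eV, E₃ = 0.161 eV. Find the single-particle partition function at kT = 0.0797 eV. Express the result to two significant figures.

Z = 1.4

Eᵢ/kT = 0.2409, 1.245, 1.895, 2.020.
Z = Σ e^(−Eᵢ/kT) = e^(−0.2409) + e^(−1.245) + e^(−1.895) + e^(−2.020) = 0.7859 + 0.2879 + 0.1503 + 0.1327 = 1.357.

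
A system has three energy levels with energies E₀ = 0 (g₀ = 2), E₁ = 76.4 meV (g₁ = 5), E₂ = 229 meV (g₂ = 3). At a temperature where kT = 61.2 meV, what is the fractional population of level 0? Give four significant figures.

Eᵢ/kT = 0, 1.24837, 3.74183.
Z = Σ gᵢe^(−Eᵢ/kT) = 2·e^(−0) + 5·e^(−1.24837) + 3·e^(−3.74183) = 2.00000 + 1.43486 + 0.0711320 = 3.50599.
P₀ = g₀ e^(−E₀/kT) / Z = 2.00000/3.50599 = 0.5705.

0.5705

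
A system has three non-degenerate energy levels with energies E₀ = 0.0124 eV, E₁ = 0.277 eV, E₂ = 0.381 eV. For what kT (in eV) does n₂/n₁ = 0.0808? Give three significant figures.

0.0413 eV

n₂/n₁ = exp[−(E₂−E₁)/kT] = 0.0808.
⇒ (E₂−E₁)/kT = ln(1/0.0808) = ln(12.376) = 2.5158.
kT = 0.104 eV / 2.5158 = 0.0413 eV.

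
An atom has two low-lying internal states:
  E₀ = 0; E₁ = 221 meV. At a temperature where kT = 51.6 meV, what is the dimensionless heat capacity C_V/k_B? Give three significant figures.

0.246

Eᵢ/kT = 0, 4.2829.
Z = Σ e^(−Eᵢ/kT) = e^(−0) + e^(−4.2829) = 1.0000 + 0.013803 = 1.0138.
⟨E⟩ = 3.0089 meV, ⟨E²⟩ = 664.98 meV².
C_V/k_B = (⟨E²⟩ − ⟨E⟩²)/(kT)² = (664.98 − 9.0535)/2662.6 = 0.246.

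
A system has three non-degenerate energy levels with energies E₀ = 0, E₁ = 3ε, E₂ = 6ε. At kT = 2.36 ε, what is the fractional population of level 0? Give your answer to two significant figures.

Eᵢ/kT = 0, 1.271, 2.542.
Z = Σ e^(−Eᵢ/kT) = e^(−0) + e^(−1.271) + e^(−2.542) = 1.000 + 0.2806 + 0.07871 = 1.359.
P₀ = e^(−E₀/kT) / Z = 1.000/1.359 = 0.74.

0.74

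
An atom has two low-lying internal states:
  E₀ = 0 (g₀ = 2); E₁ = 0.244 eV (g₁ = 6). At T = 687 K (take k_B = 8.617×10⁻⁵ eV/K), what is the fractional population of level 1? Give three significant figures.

k_BT = 8.617×10⁻⁵ × 687 K = 0.059199 eV.
Eᵢ/kT = 0, 4.1217.
Z = Σ gᵢe^(−Eᵢ/kT) = 2·e^(−0) + 6·e^(−4.1217) = 2.0000 + 0.097302 = 2.0973.
P₁ = g₁ e^(−E₁/kT) / Z = 0.097302/2.0973 = 0.0464.

0.0464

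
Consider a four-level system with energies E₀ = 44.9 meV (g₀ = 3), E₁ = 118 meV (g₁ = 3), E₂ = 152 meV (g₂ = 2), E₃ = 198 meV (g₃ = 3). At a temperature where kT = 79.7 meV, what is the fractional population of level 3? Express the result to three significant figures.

0.0852

Eᵢ/kT = 0.56336, 1.4806, 1.9072, 2.4843.
Z = Σ gᵢe^(−Eᵢ/kT) = 3·e^(−0.56336) + 3·e^(−1.4806) + 2·e^(−1.9072) + 3·e^(−2.4843) = 1.7079 + 0.68250 + 0.29699 + 0.25015 = 2.9375.
P₃ = g₃ e^(−E₃/kT) / Z = 0.25015/2.9375 = 0.0852.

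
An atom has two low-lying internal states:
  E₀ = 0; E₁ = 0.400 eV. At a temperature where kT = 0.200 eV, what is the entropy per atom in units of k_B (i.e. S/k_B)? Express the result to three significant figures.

Eᵢ/kT = 0, 2.0000.
Z = Σ e^(−Eᵢ/kT) = e^(−0) + e^(−2.0000) = 1.0000 + 0.13534 = 1.1353.
⟨E⟩ = Σ EᵢPᵢ = 0.047684 eV.
S/k_B = ln Z + ⟨E⟩/kT = ln(1.1353) + 0.047684/0.200 = 0.12690 + 0.23842 = 0.365.

0.365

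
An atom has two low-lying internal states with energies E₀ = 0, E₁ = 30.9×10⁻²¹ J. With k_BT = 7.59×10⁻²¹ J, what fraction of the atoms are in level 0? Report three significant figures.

Eᵢ/kT = 0, 4.0711.
Z = Σ e^(−Eᵢ/kT) = e^(−0) + e^(−4.0711) = 1.0000 + 0.017059 = 1.0171.
P₀ = e^(−E₀/kT) / Z = 1.0000/1.0171 = 0.983.

0.983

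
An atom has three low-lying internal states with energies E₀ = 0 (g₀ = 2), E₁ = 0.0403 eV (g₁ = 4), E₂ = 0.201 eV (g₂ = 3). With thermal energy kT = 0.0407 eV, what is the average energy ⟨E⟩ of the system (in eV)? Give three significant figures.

0.0183 eV

Eᵢ/kT = 0, 0.99017, 4.9386.
Z = Σ gᵢe^(−Eᵢ/kT) = 2·e^(−0) + 4·e^(−0.99017) + 3·e^(−4.9386) = 2.0000 + 1.4861 + 0.021494 = 3.5076.
⟨E⟩ = Σ Eᵢ gᵢe^(−Eᵢ/kT) / Z = (0·2.0000 + 0.0403·1.4861 + 0.201·0.021494) / 3.5076 = 0.0183 eV.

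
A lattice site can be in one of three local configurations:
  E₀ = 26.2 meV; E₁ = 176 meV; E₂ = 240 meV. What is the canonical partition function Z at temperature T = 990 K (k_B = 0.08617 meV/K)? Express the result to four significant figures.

k_BT = 0.08617 × 990 K = 85.3083 meV.
Eᵢ/kT = 0.307121, 2.06311, 2.81333.
Z = Σ e^(−Eᵢ/kT) = e^(−0.307121) + e^(−2.06311) + e^(−2.81333) = 0.735562 + 0.127058 + 0.0600048 = 0.922625.

Z = 0.9226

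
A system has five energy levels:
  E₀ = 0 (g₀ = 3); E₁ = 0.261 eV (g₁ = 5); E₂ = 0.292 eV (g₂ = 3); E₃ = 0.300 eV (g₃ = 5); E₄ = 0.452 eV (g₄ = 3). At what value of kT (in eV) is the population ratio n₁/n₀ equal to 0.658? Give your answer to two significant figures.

0.28 eV

n₁/n₀ = (g₁/g₀) exp[−(E₁−E₀)/kT] = 0.658.
⇒ (E₁−E₀)/kT = ln((5/3)/0.658) = ln(2.533) = 0.9294.
kT = 0.261 eV / 0.9294 = 0.28 eV.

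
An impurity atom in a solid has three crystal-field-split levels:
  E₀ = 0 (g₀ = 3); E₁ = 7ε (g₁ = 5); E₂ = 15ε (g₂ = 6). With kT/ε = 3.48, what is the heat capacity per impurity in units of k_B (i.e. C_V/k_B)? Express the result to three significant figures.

Eᵢ/kT = 0, 2.0115, 4.3103.
Z = Σ gᵢe^(−Eᵢ/kT) = 3·e^(−0) + 5·e^(−2.0115) + 6·e^(−4.3103) = 3.0000 + 0.66894 + 0.080577 = 3.7495.
⟨E⟩ = 1.5712 ε, ⟨E²⟩ = 13.577 ε².
C_V/k_B = (⟨E²⟩ − ⟨E⟩²)/(kT)² = (13.577 − 2.4687)/12.110 = 0.917.

0.917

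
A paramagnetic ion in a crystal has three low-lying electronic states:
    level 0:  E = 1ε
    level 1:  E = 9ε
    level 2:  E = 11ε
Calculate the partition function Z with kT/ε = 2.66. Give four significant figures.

Eᵢ/kT = 0.375940, 3.38346, 4.13534.
Z = Σ e^(−Eᵢ/kT) = e^(−0.375940) + e^(−3.38346) + e^(−4.13534) = 0.686644 + 0.0339299 + 0.0159972 = 0.736571.

Z = 0.7366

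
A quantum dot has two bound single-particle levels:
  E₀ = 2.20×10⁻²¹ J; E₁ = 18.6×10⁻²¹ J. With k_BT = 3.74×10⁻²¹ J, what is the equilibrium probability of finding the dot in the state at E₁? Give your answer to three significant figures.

Eᵢ/kT = 0.58824, 4.9733.
Z = Σ e^(−Eᵢ/kT) = e^(−0.58824) + e^(−4.9733) = 0.55530 + 0.0069203 = 0.56222.
P₁ = e^(−E₁/kT) / Z = 0.0069203/0.56222 = 0.0123.

0.0123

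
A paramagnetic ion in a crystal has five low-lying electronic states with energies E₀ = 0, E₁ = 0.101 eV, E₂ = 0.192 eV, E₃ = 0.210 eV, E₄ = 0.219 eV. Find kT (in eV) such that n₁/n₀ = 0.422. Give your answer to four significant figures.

0.1171 eV

n₁/n₀ = exp[−(E₁−E₀)/kT] = 0.422.
⇒ (E₁−E₀)/kT = ln(1/0.422) = ln(2.36967) = 0.862751.
kT = 0.101 eV / 0.862751 = 0.1171 eV.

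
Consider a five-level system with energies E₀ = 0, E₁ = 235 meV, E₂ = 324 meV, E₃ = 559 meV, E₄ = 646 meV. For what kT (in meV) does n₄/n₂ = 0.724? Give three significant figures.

n₄/n₂ = exp[−(E₄−E₂)/kT] = 0.724.
⇒ (E₄−E₂)/kT = ln(1/0.724) = ln(1.3812) = 0.32295.
kT = 322 meV / 0.32295 = 997 meV.

997 meV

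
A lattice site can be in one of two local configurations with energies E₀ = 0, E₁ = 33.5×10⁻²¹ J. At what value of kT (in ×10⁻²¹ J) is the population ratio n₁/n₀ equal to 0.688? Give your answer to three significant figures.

n₁/n₀ = exp[−(E₁−E₀)/kT] = 0.688.
⇒ (E₁−E₀)/kT = ln(1/0.688) = ln(1.4535) = 0.37397.
kT = 33.5 ×10⁻²¹ J / 0.37397 = 89.6 ×10⁻²¹ J.

89.6 ×10⁻²¹ J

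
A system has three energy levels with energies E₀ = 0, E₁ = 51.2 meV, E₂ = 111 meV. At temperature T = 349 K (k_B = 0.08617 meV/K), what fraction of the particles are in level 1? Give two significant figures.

0.15

k_BT = 0.08617 × 349 K = 30.07 meV.
Eᵢ/kT = 0, 1.703, 3.691.
Z = Σ e^(−Eᵢ/kT) = e^(−0) + e^(−1.703) + e^(−3.691) = 1.000 + 0.1821 + 0.02495 = 1.207.
P₁ = e^(−E₁/kT) / Z = 0.1821/1.207 = 0.15.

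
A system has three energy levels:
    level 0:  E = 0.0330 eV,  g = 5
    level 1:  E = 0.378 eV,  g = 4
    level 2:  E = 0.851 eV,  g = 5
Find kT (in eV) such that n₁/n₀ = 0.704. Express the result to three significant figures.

2.70 eV

n₁/n₀ = (g₁/g₀) exp[−(E₁−E₀)/kT] = 0.704.
⇒ (E₁−E₀)/kT = ln((4/5)/0.704) = ln(1.1364) = 0.12787.
kT = 0.3450 eV / 0.12787 = 2.70 eV.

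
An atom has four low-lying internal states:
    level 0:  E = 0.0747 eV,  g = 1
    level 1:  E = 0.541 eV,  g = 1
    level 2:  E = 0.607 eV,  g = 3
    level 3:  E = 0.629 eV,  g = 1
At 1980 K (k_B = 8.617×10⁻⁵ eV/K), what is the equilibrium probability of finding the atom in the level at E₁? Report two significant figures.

k_BT = 8.617×10⁻⁵ × 1980 K = 0.1706 eV.
Eᵢ/kT = 0.4379, 3.171, 3.558, 3.687.
Z = Σ gᵢe^(−Eᵢ/kT) = 1·e^(−0.4379) + 1·e^(−3.171) + 3·e^(−3.558) + 1·e^(−3.687) = 0.6454 + 0.04196 + 0.08549 + 0.02505 = 0.7979.
P₁ = g₁ e^(−E₁/kT) / Z = 0.04196/0.7979 = 0.053.

0.053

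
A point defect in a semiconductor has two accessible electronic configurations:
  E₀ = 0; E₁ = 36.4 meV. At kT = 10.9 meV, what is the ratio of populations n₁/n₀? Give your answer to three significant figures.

0.0355

n₁/n₀ = exp[−(E₁−E₀)/kT] = exp(−(36.4 meV)/(10.9 meV)) = exp(-3.3394) = 0.0355.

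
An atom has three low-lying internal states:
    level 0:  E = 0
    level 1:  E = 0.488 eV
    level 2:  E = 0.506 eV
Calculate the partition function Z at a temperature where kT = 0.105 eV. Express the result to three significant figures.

Z = 1.02

Eᵢ/kT = 0, 4.6476, 4.8190.
Z = Σ e^(−Eᵢ/kT) = e^(−0) + e^(−4.6476) + e^(−4.8190) = 1.0000 + 0.0095846 + 0.0080749 = 1.0177.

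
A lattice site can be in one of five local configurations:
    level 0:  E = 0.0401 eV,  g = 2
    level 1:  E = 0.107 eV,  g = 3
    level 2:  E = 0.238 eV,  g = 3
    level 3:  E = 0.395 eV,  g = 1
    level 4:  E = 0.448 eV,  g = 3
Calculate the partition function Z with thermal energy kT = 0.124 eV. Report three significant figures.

Z = 3.28

Eᵢ/kT = 0.32339, 0.86290, 1.9194, 3.1855, 3.6129.
Z = Σ gᵢe^(−Eᵢ/kT) = 2·e^(−0.32339) + 3·e^(−0.86290) + 3·e^(−1.9194) + 1·e^(−3.1855) + 3·e^(−3.6129) = 1.4474 + 1.2658 + 0.44008 + 0.041358 + 0.080921 = 3.2756.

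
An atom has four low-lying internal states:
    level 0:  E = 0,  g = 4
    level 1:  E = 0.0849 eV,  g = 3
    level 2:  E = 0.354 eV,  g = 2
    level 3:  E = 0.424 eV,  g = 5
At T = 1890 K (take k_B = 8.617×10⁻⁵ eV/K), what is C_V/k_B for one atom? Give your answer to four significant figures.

0.4977

k_BT = 8.617×10⁻⁵ × 1890 K = 0.162861 eV.
Eᵢ/kT = 0, 0.521303, 2.17363, 2.60345.
Z = Σ gᵢe^(−Eᵢ/kT) = 4·e^(−0) + 3·e^(−0.521303) + 2·e^(−2.17363) + 5·e^(−2.60345) = 4.00000 + 1.78124 + 0.227528 + 0.370089 = 6.37886.
⟨E⟩ = 0.0609341 eV, ⟨E²⟩ = 0.0169129 eV².
C_V/k_B = (⟨E²⟩ − ⟨E⟩²)/(kT)² = (0.0169129 − 0.00371296)/0.0265237 = 0.4977.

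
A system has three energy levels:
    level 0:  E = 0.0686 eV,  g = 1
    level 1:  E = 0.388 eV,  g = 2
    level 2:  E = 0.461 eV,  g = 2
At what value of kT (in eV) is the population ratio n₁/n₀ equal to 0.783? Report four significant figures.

0.3406 eV

n₁/n₀ = (g₁/g₀) exp[−(E₁−E₀)/kT] = 0.783.
⇒ (E₁−E₀)/kT = ln((2/1)/0.783) = ln(2.55428) = 0.937770.
kT = 0.3194 eV / 0.937770 = 0.3406 eV.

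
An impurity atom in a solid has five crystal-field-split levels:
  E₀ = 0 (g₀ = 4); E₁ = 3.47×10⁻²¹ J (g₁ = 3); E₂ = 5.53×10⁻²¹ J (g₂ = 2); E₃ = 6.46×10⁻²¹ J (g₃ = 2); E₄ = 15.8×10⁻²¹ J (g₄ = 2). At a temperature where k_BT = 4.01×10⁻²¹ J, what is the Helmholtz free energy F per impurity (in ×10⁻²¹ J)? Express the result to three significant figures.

Eᵢ/kT = 0, 0.86534, 1.3791, 1.6110, 3.9401.
Z = Σ gᵢe^(−Eᵢ/kT) = 4·e^(−0) + 3·e^(−0.86534) + 2·e^(−1.3791) + 2·e^(−1.6110) + 2·e^(−3.9401) = 4.0000 + 1.2627 + 0.50361 + 0.39938 + 0.038893 = 6.2046.
F = −kT ln Z = −4.01 × ln(6.2046) = −4.01 × 1.8253 = -7.32 ×10⁻²¹ J.

-7.32 ×10⁻²¹ J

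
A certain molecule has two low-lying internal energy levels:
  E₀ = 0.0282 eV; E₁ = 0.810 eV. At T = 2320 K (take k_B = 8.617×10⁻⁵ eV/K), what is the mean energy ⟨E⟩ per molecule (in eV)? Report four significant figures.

k_BT = 8.617×10⁻⁵ × 2320 K = 0.199914 eV.
Eᵢ/kT = 0.141061, 4.05174.
Z = Σ e^(−Eᵢ/kT) = e^(−0.141061) + e^(−4.05174) = 0.868436 + 0.0173921 = 0.885828.
⟨E⟩ = Σ Eᵢ e^(−Eᵢ/kT) / Z = (0.0282·0.868436 + 0.810·0.0173921) / 0.885828 = 0.04355 eV.

0.04355 eV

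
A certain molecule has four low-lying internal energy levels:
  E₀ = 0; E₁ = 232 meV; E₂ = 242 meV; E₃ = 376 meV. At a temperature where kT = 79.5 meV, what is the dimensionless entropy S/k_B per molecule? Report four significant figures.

Eᵢ/kT = 0, 2.91824, 3.04403, 4.72956.
Z = Σ e^(−Eᵢ/kT) = e^(−0) + e^(−2.91824) + e^(−3.04403) + e^(−4.72956) = 1.00000 + 0.0540287 + 0.0476425 + 0.00883036 = 1.11050.
⟨E⟩ = Σ EᵢPᵢ = 24.6595 meV.
S/k_B = ln Z + ⟨E⟩/kT = ln(1.11050) + 24.6595/79.5 = 0.104810 + 0.310182 = 0.4150.

0.4150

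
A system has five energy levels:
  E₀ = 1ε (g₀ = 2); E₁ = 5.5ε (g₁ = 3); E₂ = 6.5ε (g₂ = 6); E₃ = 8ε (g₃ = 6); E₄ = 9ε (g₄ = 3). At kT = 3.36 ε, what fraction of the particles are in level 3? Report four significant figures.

Eᵢ/kT = 0.297619, 1.63690, 1.93452, 2.38095, 2.67857.
Z = Σ gᵢe^(−Eᵢ/kT) = 2·e^(−0.297619) + 3·e^(−1.63690) + 6·e^(−1.93452) + 6·e^(−2.38095) + 3·e^(−2.67857) = 1.48517 + 0.583747 + 0.866962 + 0.554776 + 0.205984 = 3.69664.
P₃ = g₃ e^(−E₃/kT) / Z = 0.554776/3.69664 = 0.1501.

0.1501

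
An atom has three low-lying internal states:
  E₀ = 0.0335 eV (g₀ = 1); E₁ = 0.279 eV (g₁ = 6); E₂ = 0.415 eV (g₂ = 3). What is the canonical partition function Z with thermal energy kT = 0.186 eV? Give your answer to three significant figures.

Eᵢ/kT = 0.18011, 1.5000, 2.2312.
Z = Σ gᵢe^(−Eᵢ/kT) = 1·e^(−0.18011) + 6·e^(−1.5000) + 3·e^(−2.2312) = 0.83518 + 1.3388 + 0.32220 = 2.4962.

Z = 2.50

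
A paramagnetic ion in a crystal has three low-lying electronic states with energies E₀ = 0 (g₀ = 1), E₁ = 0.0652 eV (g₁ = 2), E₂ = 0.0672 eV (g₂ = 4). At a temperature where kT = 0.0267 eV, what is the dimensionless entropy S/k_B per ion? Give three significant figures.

Eᵢ/kT = 0, 2.4419, 2.5169.
Z = Σ gᵢe^(−Eᵢ/kT) = 1·e^(−0) + 2·e^(−2.4419) + 4·e^(−2.5169) = 1.0000 + 0.17399 + 0.32284 = 1.4968.
⟨E⟩ = Σ EᵢPᵢ = 0.022073 eV.
S/k_B = ln Z + ⟨E⟩/kT = ln(1.4968) + 0.022073/0.0267 = 0.40333 + 0.82670 = 1.23.

1.23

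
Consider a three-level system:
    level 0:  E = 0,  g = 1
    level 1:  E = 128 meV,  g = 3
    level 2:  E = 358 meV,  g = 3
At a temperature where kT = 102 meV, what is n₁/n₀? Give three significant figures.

n₁/n₀ = (g₁/g₀) exp[−(E₁−E₀)/kT] = (3/1) × exp(−(128 meV)/(102 meV)) = (3/1) × exp(-1.2549) = 0.855.

0.855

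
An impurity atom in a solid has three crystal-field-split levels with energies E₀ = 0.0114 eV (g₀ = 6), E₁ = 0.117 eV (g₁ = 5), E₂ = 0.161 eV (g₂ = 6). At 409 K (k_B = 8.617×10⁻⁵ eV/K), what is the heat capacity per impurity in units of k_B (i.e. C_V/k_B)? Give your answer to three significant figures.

k_BT = 8.617×10⁻⁵ × 409 K = 0.035244 eV.
Eᵢ/kT = 0.32346, 3.3197, 4.5682.
Z = Σ gᵢe^(−Eᵢ/kT) = 6·e^(−0.32346) + 5·e^(−3.3197) + 6·e^(−4.5682) = 4.3418 + 0.18082 + 0.062260 = 4.5849.
⟨E⟩ = 0.017596 eV, ⟨E²⟩ = 0.0010149 eV².
C_V/k_B = (⟨E²⟩ − ⟨E⟩²)/(kT)² = (0.0010149 − 0.00030962)/0.0012421 = 0.568.

0.568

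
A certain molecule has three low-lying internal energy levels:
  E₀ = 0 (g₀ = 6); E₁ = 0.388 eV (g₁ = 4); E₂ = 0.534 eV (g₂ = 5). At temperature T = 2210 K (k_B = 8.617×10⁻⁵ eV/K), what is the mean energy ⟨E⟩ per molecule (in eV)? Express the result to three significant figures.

k_BT = 8.617×10⁻⁵ × 2210 K = 0.19044 eV.
Eᵢ/kT = 0, 2.0374, 2.8040.
Z = Σ gᵢe^(−Eᵢ/kT) = 6·e^(−0) + 4·e^(−2.0374) + 5·e^(−2.8040) = 6.0000 + 0.52147 + 0.30284 = 6.8243.
⟨E⟩ = Σ Eᵢ gᵢe^(−Eᵢ/kT) / Z = (0·6.0000 + 0.388·0.52147 + 0.534·0.30284) / 6.8243 = 0.0533 eV.

0.0533 eV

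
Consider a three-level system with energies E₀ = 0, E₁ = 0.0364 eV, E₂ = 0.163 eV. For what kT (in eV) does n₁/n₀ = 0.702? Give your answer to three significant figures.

n₁/n₀ = exp[−(E₁−E₀)/kT] = 0.702.
⇒ (E₁−E₀)/kT = ln(1/0.702) = ln(1.4245) = 0.35382.
kT = 0.0364 eV / 0.35382 = 0.103 eV.

0.103 eV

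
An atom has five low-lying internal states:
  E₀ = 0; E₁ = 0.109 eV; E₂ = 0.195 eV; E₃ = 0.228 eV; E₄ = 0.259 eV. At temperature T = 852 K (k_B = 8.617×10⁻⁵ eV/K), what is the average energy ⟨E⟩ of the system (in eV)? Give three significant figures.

0.0410 eV

k_BT = 8.617×10⁻⁵ × 852 K = 0.073417 eV.
Eᵢ/kT = 0, 1.4847, 2.6561, 3.1055, 3.5278.
Z = Σ e^(−Eᵢ/kT) = e^(−0) + e^(−1.4847) + e^(−2.6561) + e^(−3.1055) + e^(−3.5278) = 1.0000 + 0.22657 + 0.070222 + 0.044802 + 0.029369 = 1.3710.
⟨E⟩ = Σ Eᵢ e^(−Eᵢ/kT) / Z = (0·1.0000 + 0.109·0.22657 + 0.195·0.070222 + 0.228·0.044802 + 0.259·0.029369) / 1.3710 = 0.0410 eV.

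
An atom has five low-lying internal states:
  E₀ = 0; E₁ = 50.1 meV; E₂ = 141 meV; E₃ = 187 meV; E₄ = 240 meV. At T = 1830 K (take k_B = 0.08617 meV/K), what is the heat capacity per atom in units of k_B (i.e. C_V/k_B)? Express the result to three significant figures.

k_BT = 0.08617 × 1830 K = 157.69 meV.
Eᵢ/kT = 0, 0.31771, 0.89416, 1.1859, 1.5220.
Z = Σ e^(−Eᵢ/kT) = e^(−0) + e^(−0.31771) + e^(−0.89416) + e^(−1.1859) + e^(−1.5220) = 1.0000 + 0.72781 + 0.40895 + 0.30547 + 0.21827 = 2.6605.
⟨E⟩ = 76.539 meV, ⟨E²⟩ = 12483 meV².
C_V/k_B = (⟨E²⟩ − ⟨E⟩²)/(kT)² = (12483 − 5858.2)/24866 = 0.266.

0.266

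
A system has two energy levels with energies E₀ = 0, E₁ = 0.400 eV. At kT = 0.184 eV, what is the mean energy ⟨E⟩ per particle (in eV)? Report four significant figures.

Eᵢ/kT = 0, 2.17391.
Z = Σ e^(−Eᵢ/kT) = e^(−0) + e^(−2.17391) = 1.00000 + 0.113732 = 1.11373.
⟨E⟩ = Σ Eᵢ e^(−Eᵢ/kT) / Z = (0·1.00000 + 0.400·0.113732) / 1.11373 = 0.04085 eV.

0.04085 eV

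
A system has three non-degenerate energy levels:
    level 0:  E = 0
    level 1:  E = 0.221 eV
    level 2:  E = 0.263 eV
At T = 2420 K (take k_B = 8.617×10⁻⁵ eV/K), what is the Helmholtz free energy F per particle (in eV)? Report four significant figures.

-0.1019 eV

k_BT = 8.617×10⁻⁵ × 2420 K = 0.208531 eV.
Eᵢ/kT = 0, 1.05979, 1.26120.
Z = Σ e^(−Eᵢ/kT) = e^(−0) + e^(−1.05979) + e^(−1.26120) = 1.00000 + 0.346529 + 0.283314 = 1.62984.
F = −kT ln Z = −0.208531 × ln(1.62984) = −0.208531 × 0.488482 = -0.1019 eV.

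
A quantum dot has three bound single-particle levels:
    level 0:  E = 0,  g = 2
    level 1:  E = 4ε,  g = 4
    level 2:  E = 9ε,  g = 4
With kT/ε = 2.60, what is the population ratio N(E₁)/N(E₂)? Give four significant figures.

n₁/n₂ = (g₁/g₂) exp[−(E₁−E₂)/kT] = (4/4) × exp(−(-5ε)/(2.60ε)) = (4/4) × exp(1.92308) = 6.842.

6.842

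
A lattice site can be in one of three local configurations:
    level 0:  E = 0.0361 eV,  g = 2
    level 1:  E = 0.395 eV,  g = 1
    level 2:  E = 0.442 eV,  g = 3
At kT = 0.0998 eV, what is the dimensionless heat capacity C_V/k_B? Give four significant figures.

0.5576

Eᵢ/kT = 0.361723, 3.95792, 4.42886.
Z = Σ gᵢe^(−Eᵢ/kT) = 2·e^(−0.361723) + 1·e^(−3.95792) + 3·e^(−4.42886) = 1.39295 + 0.0191028 + 0.0357842 = 1.44784.
⟨E⟩ = 0.0508673 eV, ⟨E²⟩ = 0.00814093 eV².
C_V/k_B = (⟨E²⟩ − ⟨E⟩²)/(kT)² = (0.00814093 − 0.00258748)/0.00996004 = 0.5576.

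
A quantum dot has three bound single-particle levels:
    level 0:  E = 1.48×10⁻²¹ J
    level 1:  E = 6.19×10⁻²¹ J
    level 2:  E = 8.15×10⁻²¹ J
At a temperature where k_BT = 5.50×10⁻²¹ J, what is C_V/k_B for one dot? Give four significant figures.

Eᵢ/kT = 0.269091, 1.12545, 1.48182.
Z = Σ e^(−Eᵢ/kT) = e^(−0.269091) + e^(−1.12545) + e^(−1.48182) = 0.764074 + 0.324506 + 0.227224 = 1.31580.
⟨E⟩ = 3.79343, ⟨E²⟩ = 22.1920.
C_V/k_B = (⟨E²⟩ − ⟨E⟩²)/(kT)² = (22.1920 − 14.3901)/30.2500 = 0.2579.

0.2579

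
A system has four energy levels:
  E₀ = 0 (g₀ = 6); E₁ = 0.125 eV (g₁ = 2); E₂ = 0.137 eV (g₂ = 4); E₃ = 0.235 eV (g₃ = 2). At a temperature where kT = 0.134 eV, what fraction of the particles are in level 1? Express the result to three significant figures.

Eᵢ/kT = 0, 0.93284, 1.0224, 1.7537.
Z = Σ gᵢe^(−Eᵢ/kT) = 6·e^(−0) + 2·e^(−0.93284) + 4·e^(−1.0224) + 2·e^(−1.7537) = 6.0000 + 0.78687 + 1.4389 + 0.34626 = 8.5720.
P₁ = g₁ e^(−E₁/kT) / Z = 0.78687/8.5720 = 0.0918.

0.0918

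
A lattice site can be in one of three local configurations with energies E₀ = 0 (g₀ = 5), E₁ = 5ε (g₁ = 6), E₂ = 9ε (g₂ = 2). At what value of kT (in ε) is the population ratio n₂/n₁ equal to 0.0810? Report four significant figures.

n₂/n₁ = (g₂/g₁) exp[−(E₂−E₁)/kT] = 0.0810.
⇒ (E₂−E₁)/kT = ln((2/6)/0.0810) = ln(4.11523) = 1.41469.
kT = 4ε / 1.41469 = 2.827 ε.

2.827 ε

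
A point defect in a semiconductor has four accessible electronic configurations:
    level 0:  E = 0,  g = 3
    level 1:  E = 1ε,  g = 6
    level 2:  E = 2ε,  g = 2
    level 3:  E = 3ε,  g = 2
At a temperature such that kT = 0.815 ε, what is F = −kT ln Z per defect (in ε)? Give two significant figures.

Eᵢ/kT = 0, 1.227, 2.454, 3.681.
Z = Σ gᵢe^(−Eᵢ/kT) = 3·e^(−0) + 6·e^(−1.227) + 2·e^(−2.454) + 2·e^(−3.681) = 3.000 + 1.759 + 0.1719 + 0.05040 = 4.981.
F = −kT ln Z = −0.815 × ln(4.981) = −0.815 × 1.606 = -1.3 ε.

-1.3 ε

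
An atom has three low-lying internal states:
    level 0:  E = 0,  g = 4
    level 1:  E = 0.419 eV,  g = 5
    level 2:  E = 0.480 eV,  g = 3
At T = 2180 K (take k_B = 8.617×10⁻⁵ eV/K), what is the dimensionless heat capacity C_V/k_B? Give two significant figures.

k_BT = 8.617×10⁻⁵ × 2180 K = 0.1879 eV.
Eᵢ/kT = 0, 2.230, 2.555.
Z = Σ gᵢe^(−Eᵢ/kT) = 4·e^(−0) + 5·e^(−2.230) + 3·e^(−2.555) = 4.000 + 0.5376 + 0.2331 = 4.771.
⟨E⟩ = 0.07066 eV, ⟨E²⟩ = 0.03104 eV².
C_V/k_B = (⟨E²⟩ − ⟨E⟩²)/(kT)² = (0.03104 − 0.004993)/0.03531 = 0.74.

0.74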